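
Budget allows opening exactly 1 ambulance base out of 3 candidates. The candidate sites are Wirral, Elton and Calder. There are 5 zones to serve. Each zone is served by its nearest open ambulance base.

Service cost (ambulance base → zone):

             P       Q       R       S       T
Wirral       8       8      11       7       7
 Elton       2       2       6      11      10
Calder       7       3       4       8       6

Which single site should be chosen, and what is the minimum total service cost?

Choose Calder only; total service cost 28.

With exactly 1 open, each zone uses its cheapest among the chosen.
{Calder}: P→Calder 7, Q→Calder 3, R→Calder 4, S→Calder 8, T→Calder 6. Service cost 28.
{Elton}: service cost 31
{Wirral}: service cost 41
Among all 3 size-1 choices, {Calder} is lowest.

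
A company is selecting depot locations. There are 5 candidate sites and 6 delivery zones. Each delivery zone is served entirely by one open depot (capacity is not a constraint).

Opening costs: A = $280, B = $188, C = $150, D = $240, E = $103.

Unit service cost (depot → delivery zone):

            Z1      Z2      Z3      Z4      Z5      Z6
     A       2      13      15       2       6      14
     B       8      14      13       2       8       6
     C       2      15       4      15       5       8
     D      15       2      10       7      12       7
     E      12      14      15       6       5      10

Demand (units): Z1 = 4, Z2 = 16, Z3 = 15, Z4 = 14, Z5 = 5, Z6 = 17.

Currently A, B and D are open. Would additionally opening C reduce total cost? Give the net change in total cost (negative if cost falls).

Current service cost with {A, B, D}: 350.
Adding C: each delivery zone re-picks its cheapest; new service cost 255, saving 95.
Extra fixed cost: 150. Net change = 150 − 95 = 55.
(Totals: 1058 → 1113.)

No — net change +55 (cost rises by 55).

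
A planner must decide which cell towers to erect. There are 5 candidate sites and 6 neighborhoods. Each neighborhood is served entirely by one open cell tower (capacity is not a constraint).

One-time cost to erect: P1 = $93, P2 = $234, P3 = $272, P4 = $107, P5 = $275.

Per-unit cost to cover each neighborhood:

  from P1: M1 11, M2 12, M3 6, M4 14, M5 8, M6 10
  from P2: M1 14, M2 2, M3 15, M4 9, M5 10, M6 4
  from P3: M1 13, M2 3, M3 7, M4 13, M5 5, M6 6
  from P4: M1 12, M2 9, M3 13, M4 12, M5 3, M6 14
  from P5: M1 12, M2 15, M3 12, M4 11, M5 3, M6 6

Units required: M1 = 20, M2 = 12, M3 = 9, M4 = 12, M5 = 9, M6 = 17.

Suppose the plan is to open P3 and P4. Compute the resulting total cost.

Each neighborhood is assigned to its cheapest site among the open ones.
{P3, P4}: M1→P4 12·20=240, M2→P3 3·12=36, M3→P3 7·9=63, M4→P4 12·12=144, M5→P4 3·9=27, M6→P3 6·17=102. Service 612; fixed 379; total 991.

Total cost: 991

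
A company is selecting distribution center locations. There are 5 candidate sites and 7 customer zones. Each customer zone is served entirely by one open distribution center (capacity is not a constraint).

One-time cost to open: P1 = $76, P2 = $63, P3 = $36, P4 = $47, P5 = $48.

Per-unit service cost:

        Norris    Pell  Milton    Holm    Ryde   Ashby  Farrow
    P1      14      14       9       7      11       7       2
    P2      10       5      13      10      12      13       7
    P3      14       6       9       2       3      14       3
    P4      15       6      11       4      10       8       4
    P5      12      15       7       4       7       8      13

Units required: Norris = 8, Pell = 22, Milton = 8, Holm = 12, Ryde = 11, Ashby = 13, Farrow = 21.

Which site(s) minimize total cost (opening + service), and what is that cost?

Open P3 and P5; minimum total cost 592.

For any fixed open set, each customer zone goes to its cheapest open site; total = fixed + service.
{P3, P5}: Norris→P5 12·8=96, Pell→P3 6·22=132, Milton→P5 7·8=56, Holm→P3 2·12=24, Ryde→P3 3·11=33, Ashby→P5 8·13=104, Farrow→P3 3·21=63. Service 508; fixed 84; total 592.
{P2, P3, P5}: service 470 + fixed 147 = 617
{P1, P3}: service 506 + fixed 112 = 618
{P1, P2, P3, P4, P5}: service 436 + fixed 270 = 706
No other subset beats 592.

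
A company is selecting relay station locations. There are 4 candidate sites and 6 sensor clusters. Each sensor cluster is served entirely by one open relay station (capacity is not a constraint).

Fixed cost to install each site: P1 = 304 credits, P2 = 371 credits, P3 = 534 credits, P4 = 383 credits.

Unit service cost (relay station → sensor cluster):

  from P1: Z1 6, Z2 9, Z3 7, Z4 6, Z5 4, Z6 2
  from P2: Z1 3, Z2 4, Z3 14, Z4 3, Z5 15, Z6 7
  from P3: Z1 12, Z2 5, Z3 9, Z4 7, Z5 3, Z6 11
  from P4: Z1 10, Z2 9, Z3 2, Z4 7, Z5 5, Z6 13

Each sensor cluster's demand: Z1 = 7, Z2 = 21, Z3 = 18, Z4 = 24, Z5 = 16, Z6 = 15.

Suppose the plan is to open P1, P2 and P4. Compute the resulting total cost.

Total cost: 1365

Each sensor cluster is assigned to its cheapest site among the open ones.
{P1, P2, P4}: Z1→P2 3·7=21, Z2→P2 4·21=84, Z3→P4 2·18=36, Z4→P2 3·24=72, Z5→P1 4·16=64, Z6→P1 2·15=30. Service 307; fixed 1058; total 1365.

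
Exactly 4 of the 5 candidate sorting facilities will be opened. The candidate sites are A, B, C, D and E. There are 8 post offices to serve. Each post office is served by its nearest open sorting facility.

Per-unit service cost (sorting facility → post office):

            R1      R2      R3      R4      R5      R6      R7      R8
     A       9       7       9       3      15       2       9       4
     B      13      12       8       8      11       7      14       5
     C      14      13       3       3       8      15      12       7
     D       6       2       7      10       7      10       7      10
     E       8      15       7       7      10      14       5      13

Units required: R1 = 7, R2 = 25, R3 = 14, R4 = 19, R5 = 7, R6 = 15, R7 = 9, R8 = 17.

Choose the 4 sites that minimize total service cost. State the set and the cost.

With exactly 4 open, each post office uses its cheapest among the chosen.
{A, C, D, E}: R1→D 6·7=42, R2→D 2·25=50, R3→C 3·14=42, R4→A 3·19=57, R5→D 7·7=49, R6→A 2·15=30, R7→E 5·9=45, R8→A 4·17=68. Service cost 383.
{A, B, C, D}: service cost 401
{A, B, D, E}: service cost 439
Among all 5 size-4 choices, {A, C, D, E} is lowest.

Choose A, C, D and E; total service cost 383.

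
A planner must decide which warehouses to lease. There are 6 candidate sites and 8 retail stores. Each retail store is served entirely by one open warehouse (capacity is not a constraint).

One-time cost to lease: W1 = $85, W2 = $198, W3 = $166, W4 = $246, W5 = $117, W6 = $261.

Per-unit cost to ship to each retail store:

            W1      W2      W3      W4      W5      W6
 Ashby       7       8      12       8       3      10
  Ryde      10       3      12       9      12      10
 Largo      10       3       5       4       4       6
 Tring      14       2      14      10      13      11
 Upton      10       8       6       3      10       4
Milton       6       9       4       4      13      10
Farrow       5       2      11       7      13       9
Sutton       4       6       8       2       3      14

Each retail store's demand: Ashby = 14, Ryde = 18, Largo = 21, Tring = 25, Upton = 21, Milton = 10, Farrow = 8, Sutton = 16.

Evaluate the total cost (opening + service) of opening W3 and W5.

Total cost: 1252

Each retail store is assigned to its cheapest site among the open ones.
{W3, W5}: Ashby→W5 3·14=42, Ryde→W3 12·18=216, Largo→W5 4·21=84, Tring→W5 13·25=325, Upton→W3 6·21=126, Milton→W3 4·10=40, Farrow→W3 11·8=88, Sutton→W5 3·16=48. Service 969; fixed 283; total 1252.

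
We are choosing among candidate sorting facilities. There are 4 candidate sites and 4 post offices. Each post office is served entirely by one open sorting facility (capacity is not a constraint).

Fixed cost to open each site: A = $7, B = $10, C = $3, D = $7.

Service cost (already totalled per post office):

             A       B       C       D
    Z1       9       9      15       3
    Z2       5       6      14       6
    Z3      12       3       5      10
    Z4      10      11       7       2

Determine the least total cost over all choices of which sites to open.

Minimum total cost: 26

For any fixed open set, each post office goes to its cheapest open site; total = fixed + service.
{C, D}: Z1→D 3, Z2→D 6, Z3→C 5, Z4→D 2. Service 16; fixed 10; total 26.
{D}: service 21 + fixed 7 = 28
{B, D}: service 14 + fixed 17 = 31
{A, B, C, D}: Z1→D 3, Z2→A 5, Z3→B 3, Z4→D 2. Service 13; fixed 27; total 40.
No other subset beats 26.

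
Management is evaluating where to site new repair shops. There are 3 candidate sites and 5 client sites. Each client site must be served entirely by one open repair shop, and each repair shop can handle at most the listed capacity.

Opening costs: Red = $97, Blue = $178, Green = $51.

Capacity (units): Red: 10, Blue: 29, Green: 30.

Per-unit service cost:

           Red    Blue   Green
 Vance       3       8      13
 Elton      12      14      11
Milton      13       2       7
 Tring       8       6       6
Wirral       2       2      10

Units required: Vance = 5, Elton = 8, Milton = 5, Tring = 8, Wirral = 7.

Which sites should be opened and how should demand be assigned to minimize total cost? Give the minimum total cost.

Minimum total cost: 398

Open {Red, Green}: Vance→Green 13·5=65, Elton→Green 11·8=88, Milton→Green 7·5=35, Tring→Green 6·8=48, Wirral→Red 2·7=14.
Loads: Red carries 7/10, Green carries 26/30. Service 250; fixed 148; total 398.
Next best feasible plan costs 404.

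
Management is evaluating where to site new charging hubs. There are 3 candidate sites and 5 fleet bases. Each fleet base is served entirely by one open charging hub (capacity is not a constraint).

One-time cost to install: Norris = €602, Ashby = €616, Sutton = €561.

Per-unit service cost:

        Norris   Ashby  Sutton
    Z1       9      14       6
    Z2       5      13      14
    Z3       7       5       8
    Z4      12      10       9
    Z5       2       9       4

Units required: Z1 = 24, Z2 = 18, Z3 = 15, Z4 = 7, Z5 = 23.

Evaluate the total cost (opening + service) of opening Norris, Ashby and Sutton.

Each fleet base is assigned to its cheapest site among the open ones.
{Norris, Ashby, Sutton}: Z1→Sutton 6·24=144, Z2→Norris 5·18=90, Z3→Ashby 5·15=75, Z4→Sutton 9·7=63, Z5→Norris 2·23=46. Service 418; fixed 1779; total 2197.

Total cost: 2197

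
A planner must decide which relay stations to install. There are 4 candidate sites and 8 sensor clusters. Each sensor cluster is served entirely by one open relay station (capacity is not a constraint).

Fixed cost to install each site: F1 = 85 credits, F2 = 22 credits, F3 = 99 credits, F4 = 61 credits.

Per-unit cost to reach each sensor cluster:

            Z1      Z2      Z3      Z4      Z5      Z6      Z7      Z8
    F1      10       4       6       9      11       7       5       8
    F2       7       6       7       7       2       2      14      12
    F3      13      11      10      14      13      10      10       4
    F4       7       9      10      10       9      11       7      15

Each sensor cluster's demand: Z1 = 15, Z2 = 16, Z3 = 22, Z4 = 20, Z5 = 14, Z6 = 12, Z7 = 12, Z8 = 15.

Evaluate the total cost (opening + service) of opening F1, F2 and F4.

Each sensor cluster is assigned to its cheapest site among the open ones.
{F1, F2, F4}: Z1→F2 7·15=105, Z2→F1 4·16=64, Z3→F1 6·22=132, Z4→F2 7·20=140, Z5→F2 2·14=28, Z6→F2 2·12=24, Z7→F1 5·12=60, Z8→F1 8·15=120. Service 673; fixed 168; total 841.

Total cost: 841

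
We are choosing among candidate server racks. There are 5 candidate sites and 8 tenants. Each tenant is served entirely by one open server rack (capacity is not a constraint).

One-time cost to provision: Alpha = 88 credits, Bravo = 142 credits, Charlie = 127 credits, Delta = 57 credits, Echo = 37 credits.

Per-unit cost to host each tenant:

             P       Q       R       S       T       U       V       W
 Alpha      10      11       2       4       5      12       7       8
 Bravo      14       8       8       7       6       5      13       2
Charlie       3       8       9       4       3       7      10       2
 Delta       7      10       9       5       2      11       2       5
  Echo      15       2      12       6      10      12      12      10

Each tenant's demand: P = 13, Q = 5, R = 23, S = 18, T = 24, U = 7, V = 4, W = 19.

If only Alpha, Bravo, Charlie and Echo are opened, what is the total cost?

Total cost: 734

Each tenant is assigned to its cheapest site among the open ones.
{Alpha, Bravo, Charlie, Echo}: P→Charlie 3·13=39, Q→Echo 2·5=10, R→Alpha 2·23=46, S→Alpha 4·18=72, T→Charlie 3·24=72, U→Bravo 5·7=35, V→Alpha 7·4=28, W→Bravo 2·19=38. Service 340; fixed 394; total 734.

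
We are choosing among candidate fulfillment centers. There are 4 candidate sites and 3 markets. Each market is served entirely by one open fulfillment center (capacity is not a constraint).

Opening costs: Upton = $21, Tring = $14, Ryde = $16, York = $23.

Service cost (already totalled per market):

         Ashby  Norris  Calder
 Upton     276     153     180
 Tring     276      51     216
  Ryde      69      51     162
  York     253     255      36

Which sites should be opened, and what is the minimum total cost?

For any fixed open set, each market goes to its cheapest open site; total = fixed + service.
{Ryde, York}: Ashby→Ryde 69, Norris→Ryde 51, Calder→York 36. Service 156; fixed 39; total 195.
{Tring, Ryde, York}: service 156 + fixed 53 = 209
{Upton, Ryde, York}: service 156 + fixed 60 = 216
{Upton, Tring, Ryde, York}: service 156 + fixed 74 = 230
No other subset beats 195.

Open Ryde and York; minimum total cost 195.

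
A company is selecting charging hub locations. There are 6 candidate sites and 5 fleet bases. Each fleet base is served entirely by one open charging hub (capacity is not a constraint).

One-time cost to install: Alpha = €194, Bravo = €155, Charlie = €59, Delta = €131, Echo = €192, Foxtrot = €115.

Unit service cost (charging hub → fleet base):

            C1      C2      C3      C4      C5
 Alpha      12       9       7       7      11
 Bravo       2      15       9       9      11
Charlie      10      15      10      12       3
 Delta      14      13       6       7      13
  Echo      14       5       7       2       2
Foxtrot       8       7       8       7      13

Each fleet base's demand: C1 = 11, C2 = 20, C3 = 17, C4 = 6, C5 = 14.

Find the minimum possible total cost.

Minimum total cost: 605

For any fixed open set, each fleet base goes to its cheapest open site; total = fixed + service.
{Echo}: C1→Echo 14·11=154, C2→Echo 5·20=100, C3→Echo 7·17=119, C4→Echo 2·6=12, C5→Echo 2·14=28. Service 413; fixed 192; total 605.
{Charlie, Echo}: C1→Charlie 10·11=110, C2→Echo 5·20=100, C3→Echo 7·17=119, C4→Echo 2·6=12, C5→Echo 2·14=28. Service 369; fixed 251; total 620.
{Charlie, Foxtrot}: service 448 + fixed 174 = 622
{Alpha, Bravo, Charlie, Delta, Echo, Foxtrot}: service 264 + fixed 846 = 1110
No other subset beats 605.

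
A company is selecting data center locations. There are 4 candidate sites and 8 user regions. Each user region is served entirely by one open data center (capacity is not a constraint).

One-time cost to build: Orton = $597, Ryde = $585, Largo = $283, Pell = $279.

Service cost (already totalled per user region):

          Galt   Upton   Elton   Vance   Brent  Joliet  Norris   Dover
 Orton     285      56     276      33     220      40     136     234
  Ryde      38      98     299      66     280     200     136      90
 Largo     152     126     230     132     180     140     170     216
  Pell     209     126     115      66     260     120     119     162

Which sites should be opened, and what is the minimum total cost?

For any fixed open set, each user region goes to its cheapest open site; total = fixed + service.
{Pell}: Galt→Pell 209, Upton→Pell 126, Elton→Pell 115, Vance→Pell 66, Brent→Pell 260, Joliet→Pell 120, Norris→Pell 119, Dover→Pell 162. Service 1177; fixed 279; total 1456.
{Largo, Pell}: service 1040 + fixed 562 = 1602
{Largo}: service 1346 + fixed 283 = 1629
{Orton, Ryde, Largo, Pell}: service 671 + fixed 1744 = 2415
No other subset beats 1456.

Open Pell only; minimum total cost 1456.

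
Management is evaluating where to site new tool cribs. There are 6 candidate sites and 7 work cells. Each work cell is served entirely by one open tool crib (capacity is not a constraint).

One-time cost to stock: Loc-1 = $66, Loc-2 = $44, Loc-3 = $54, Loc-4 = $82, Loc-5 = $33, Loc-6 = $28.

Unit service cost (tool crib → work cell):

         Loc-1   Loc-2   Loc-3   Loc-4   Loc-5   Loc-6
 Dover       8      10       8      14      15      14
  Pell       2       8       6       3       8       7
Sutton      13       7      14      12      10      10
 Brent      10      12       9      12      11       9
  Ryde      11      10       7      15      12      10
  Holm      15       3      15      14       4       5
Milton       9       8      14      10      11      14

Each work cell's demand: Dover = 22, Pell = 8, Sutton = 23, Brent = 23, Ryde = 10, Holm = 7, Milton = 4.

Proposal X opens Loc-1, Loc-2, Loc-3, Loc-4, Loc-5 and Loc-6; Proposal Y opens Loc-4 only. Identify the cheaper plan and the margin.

Proposal X is cheaper by 264.

Proposal X: {Loc-1, Loc-2, Loc-3, Loc-4, Loc-5, Loc-6}: Dover→Loc-1 8·22=176, Pell→Loc-1 2·8=16, Sutton→Loc-2 7·23=161, Brent→Loc-3 9·23=207, Ryde→Loc-3 7·10=70, Holm→Loc-2 3·7=21, Milton→Loc-2 8·4=32. Service 683; fixed 307; total 990.
Proposal Y: {Loc-4}: Dover→Loc-4 14·22=308, Pell→Loc-4 3·8=24, Sutton→Loc-4 12·23=276, Brent→Loc-4 12·23=276, Ryde→Loc-4 15·10=150, Holm→Loc-4 14·7=98, Milton→Loc-4 10·4=40. Service 1172; fixed 82; total 1254.
Difference: |990 − 1254| = 264.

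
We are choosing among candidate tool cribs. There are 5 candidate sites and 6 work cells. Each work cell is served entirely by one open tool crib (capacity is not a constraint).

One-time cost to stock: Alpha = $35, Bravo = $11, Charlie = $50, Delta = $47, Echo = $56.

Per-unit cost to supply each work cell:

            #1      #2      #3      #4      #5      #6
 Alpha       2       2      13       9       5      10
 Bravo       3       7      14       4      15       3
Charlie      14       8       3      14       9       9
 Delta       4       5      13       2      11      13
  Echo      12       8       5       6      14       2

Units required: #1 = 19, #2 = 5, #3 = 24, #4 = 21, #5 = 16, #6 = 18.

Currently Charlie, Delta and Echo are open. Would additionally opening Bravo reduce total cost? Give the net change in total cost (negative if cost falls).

Current service cost with {Charlie, Delta, Echo}: 395.
Adding Bravo: each work cell re-picks its cheapest; new service cost 376, saving 19.
Extra fixed cost: 11. Net change = 11 − 19 = -8.
(Totals: 548 → 540.)

Yes — net change −8 (cost falls by 8).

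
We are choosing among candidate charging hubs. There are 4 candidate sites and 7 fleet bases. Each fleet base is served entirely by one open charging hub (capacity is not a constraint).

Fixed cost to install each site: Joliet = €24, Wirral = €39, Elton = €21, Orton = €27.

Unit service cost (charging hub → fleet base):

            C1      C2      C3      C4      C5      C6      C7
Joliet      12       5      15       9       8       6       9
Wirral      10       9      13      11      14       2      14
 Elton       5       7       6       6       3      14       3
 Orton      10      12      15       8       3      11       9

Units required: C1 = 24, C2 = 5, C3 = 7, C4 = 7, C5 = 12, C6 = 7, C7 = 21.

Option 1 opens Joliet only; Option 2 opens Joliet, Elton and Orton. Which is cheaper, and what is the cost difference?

Option 2 is cheaper by 390.

Option 1: {Joliet}: C1→Joliet 12·24=288, C2→Joliet 5·5=25, C3→Joliet 15·7=105, C4→Joliet 9·7=63, C5→Joliet 8·12=96, C6→Joliet 6·7=42, C7→Joliet 9·21=189. Service 808; fixed 24; total 832.
Option 2: {Joliet, Elton, Orton}: C1→Elton 5·24=120, C2→Joliet 5·5=25, C3→Elton 6·7=42, C4→Elton 6·7=42, C5→Elton 3·12=36, C6→Joliet 6·7=42, C7→Elton 3·21=63. Service 370; fixed 72; total 442.
Difference: |832 − 442| = 390.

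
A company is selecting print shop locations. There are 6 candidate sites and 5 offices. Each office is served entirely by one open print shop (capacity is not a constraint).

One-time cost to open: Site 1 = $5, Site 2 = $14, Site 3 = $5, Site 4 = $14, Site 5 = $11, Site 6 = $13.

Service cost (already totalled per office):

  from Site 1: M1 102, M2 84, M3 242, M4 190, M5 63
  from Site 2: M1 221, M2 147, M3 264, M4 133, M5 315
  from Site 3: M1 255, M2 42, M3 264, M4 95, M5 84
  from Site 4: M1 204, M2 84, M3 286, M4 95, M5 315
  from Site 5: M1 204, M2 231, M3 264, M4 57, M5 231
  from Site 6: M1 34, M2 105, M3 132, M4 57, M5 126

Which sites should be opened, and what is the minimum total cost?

Open Site 1, Site 3 and Site 6; minimum total cost 351.

For any fixed open set, each office goes to its cheapest open site; total = fixed + service.
{Site 1, Site 3, Site 6}: M1→Site 6 34, M2→Site 3 42, M3→Site 6 132, M4→Site 6 57, M5→Site 1 63. Service 328; fixed 23; total 351.
{Site 1, Site 3, Site 5, Site 6}: M1→Site 6 34, M2→Site 3 42, M3→Site 6 132, M4→Site 5 57, M5→Site 1 63. Service 328; fixed 34; total 362.
{Site 1, Site 2, Site 3, Site 6}: service 328 + fixed 37 = 365
{Site 1, Site 2, Site 3, Site 4, Site 5, Site 6}: service 328 + fixed 62 = 390
No other subset beats 351.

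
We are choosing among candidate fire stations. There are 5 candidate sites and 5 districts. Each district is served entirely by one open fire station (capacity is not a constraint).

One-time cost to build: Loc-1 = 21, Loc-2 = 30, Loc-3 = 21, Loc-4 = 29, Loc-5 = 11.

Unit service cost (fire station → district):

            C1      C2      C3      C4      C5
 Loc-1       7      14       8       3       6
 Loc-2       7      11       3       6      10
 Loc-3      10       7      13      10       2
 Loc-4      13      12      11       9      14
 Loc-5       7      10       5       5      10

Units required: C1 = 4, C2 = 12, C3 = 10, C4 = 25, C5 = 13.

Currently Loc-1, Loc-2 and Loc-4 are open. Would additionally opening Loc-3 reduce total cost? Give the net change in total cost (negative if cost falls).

Current service cost with {Loc-1, Loc-2, Loc-4}: 343.
Adding Loc-3: each district re-picks its cheapest; new service cost 243, saving 100.
Extra fixed cost: 21. Net change = 21 − 100 = -79.
(Totals: 423 → 344.)

Yes — net change −79 (cost falls by 79).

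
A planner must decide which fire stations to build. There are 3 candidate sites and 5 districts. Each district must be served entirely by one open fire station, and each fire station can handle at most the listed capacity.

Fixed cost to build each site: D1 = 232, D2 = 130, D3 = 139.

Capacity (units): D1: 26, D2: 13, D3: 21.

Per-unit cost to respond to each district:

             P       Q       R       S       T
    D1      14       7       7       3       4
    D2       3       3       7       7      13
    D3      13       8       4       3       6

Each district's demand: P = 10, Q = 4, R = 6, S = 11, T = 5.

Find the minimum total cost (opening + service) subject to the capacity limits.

Open {D1, D2}: P→D2 3·10=30, Q→D1 7·4=28, R→D1 7·6=42, S→D1 3·11=33, T→D1 4·5=20.
Loads: D1 carries 26/26, D2 carries 10/13. Service 153; fixed 362; total 515.
Next best feasible plan costs 606.

Minimum total cost: 515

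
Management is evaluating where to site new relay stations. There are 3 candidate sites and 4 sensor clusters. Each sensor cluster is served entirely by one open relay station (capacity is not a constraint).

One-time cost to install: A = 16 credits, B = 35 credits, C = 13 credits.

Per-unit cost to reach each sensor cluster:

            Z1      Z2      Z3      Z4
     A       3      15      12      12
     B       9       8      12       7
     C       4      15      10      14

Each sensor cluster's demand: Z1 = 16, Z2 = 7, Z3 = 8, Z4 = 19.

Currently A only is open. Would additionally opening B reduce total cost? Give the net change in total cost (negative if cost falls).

Yes — net change −109 (cost falls by 109).

Current service cost with {A}: 477.
Adding B: each sensor cluster re-picks its cheapest; new service cost 333, saving 144.
Extra fixed cost: 35. Net change = 35 − 144 = -109.
(Totals: 493 → 384.)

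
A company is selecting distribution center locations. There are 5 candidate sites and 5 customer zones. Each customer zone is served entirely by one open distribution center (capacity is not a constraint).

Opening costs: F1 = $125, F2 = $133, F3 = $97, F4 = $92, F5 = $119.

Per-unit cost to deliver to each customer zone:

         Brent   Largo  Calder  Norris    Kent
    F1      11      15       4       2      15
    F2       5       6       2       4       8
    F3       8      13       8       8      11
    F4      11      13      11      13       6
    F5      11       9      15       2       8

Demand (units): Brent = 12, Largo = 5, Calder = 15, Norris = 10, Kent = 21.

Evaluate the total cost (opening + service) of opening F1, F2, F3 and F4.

Each customer zone is assigned to its cheapest site among the open ones.
{F1, F2, F3, F4}: Brent→F2 5·12=60, Largo→F2 6·5=30, Calder→F2 2·15=30, Norris→F1 2·10=20, Kent→F4 6·21=126. Service 266; fixed 447; total 713.

Total cost: 713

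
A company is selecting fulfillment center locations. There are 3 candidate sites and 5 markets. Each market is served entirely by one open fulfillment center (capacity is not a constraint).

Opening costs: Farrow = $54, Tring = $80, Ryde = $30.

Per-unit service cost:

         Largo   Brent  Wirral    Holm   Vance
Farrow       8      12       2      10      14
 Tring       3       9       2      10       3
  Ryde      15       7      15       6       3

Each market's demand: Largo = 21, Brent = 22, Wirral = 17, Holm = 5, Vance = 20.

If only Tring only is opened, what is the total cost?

Each market is assigned to its cheapest site among the open ones.
{Tring}: Largo→Tring 3·21=63, Brent→Tring 9·22=198, Wirral→Tring 2·17=34, Holm→Tring 10·5=50, Vance→Tring 3·20=60. Service 405; fixed 80; total 485.

Total cost: 485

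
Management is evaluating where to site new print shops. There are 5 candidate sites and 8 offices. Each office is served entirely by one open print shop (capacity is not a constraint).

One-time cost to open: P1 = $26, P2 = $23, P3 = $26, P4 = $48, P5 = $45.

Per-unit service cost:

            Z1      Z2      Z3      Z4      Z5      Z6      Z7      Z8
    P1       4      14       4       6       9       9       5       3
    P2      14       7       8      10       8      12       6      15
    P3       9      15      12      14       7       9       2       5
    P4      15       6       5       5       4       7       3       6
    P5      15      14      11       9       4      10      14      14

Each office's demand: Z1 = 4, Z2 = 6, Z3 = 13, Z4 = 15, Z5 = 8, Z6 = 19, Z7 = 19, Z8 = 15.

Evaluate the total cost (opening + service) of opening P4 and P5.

Each office is assigned to its cheapest site among the open ones.
{P4, P5}: Z1→P4 15·4=60, Z2→P4 6·6=36, Z3→P4 5·13=65, Z4→P4 5·15=75, Z5→P4 4·8=32, Z6→P4 7·19=133, Z7→P4 3·19=57, Z8→P4 6·15=90. Service 548; fixed 93; total 641.

Total cost: 641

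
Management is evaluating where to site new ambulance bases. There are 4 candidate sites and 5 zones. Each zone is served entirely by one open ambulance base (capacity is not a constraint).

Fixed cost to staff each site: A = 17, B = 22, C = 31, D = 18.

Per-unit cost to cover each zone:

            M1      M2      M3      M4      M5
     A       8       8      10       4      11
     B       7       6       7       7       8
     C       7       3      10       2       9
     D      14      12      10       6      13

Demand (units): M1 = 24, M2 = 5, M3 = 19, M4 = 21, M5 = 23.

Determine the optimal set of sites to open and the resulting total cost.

Open B and C; minimum total cost 595.

For any fixed open set, each zone goes to its cheapest open site; total = fixed + service.
{B, C}: M1→B 7·24=168, M2→C 3·5=15, M3→B 7·19=133, M4→C 2·21=42, M5→B 8·23=184. Service 542; fixed 53; total 595.
{A, B, C}: service 542 + fixed 70 = 612
{B, C, D}: service 542 + fixed 71 = 613
{A, B, C, D}: service 542 + fixed 88 = 630
No other subset beats 595.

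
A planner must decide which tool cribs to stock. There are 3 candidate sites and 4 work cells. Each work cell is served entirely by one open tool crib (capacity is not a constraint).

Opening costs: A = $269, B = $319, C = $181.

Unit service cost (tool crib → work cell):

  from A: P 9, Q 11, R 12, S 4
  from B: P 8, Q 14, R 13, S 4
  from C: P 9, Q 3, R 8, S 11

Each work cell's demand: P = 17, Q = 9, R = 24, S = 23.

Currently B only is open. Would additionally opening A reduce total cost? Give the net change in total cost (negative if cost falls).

No — net change +218 (cost rises by 218).

Current service cost with {B}: 666.
Adding A: each work cell re-picks its cheapest; new service cost 615, saving 51.
Extra fixed cost: 269. Net change = 269 − 51 = 218.
(Totals: 985 → 1203.)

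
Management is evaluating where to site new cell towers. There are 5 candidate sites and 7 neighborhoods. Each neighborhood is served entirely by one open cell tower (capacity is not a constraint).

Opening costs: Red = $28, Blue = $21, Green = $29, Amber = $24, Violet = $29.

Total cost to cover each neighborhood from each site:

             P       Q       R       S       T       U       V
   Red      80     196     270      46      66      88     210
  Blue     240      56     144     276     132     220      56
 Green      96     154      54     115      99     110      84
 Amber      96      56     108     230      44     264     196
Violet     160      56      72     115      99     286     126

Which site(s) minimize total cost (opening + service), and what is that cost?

For any fixed open set, each neighborhood goes to its cheapest open site; total = fixed + service.
{Red, Blue, Green}: P→Red 80, Q→Blue 56, R→Green 54, S→Red 46, T→Red 66, U→Red 88, V→Blue 56. Service 446; fixed 78; total 524.
{Red, Blue, Green, Amber}: P→Red 80, Q→Blue 56, R→Green 54, S→Red 46, T→Amber 44, U→Red 88, V→Blue 56. Service 424; fixed 102; total 526.
{Red, Green, Amber}: P→Red 80, Q→Amber 56, R→Green 54, S→Red 46, T→Amber 44, U→Red 88, V→Green 84. Service 452; fixed 81; total 533.
{Red, Blue, Green, Amber, Violet}: service 424 + fixed 131 = 555
No other subset beats 524.

Open Red, Blue and Green; minimum total cost 524.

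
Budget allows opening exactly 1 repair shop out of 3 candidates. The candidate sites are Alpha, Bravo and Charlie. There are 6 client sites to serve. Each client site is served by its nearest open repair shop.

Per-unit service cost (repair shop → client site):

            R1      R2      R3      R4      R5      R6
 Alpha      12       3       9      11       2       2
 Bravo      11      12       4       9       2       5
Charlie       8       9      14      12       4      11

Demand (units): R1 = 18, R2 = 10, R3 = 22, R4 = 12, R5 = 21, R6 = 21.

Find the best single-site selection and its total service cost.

Choose Alpha only; total service cost 660.

With exactly 1 open, each client site uses its cheapest among the chosen.
{Alpha}: R1→Alpha 12·18=216, R2→Alpha 3·10=30, R3→Alpha 9·22=198, R4→Alpha 11·12=132, R5→Alpha 2·21=42, R6→Alpha 2·21=42. Service cost 660.
{Bravo}: service cost 661
{Charlie}: service cost 1001
Among all 3 size-1 choices, {Alpha} is lowest.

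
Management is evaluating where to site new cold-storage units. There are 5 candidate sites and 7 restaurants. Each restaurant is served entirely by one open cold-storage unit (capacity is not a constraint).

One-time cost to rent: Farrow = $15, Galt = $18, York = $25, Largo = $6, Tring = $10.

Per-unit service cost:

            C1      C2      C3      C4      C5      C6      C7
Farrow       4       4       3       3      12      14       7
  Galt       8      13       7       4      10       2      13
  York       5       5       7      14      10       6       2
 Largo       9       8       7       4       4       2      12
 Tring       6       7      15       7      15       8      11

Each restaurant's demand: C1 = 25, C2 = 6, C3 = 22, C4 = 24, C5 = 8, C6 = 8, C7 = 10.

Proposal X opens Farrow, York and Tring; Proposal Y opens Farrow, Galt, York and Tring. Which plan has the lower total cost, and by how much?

Proposal X: {Farrow, York, Tring}: C1→Farrow 4·25=100, C2→Farrow 4·6=24, C3→Farrow 3·22=66, C4→Farrow 3·24=72, C5→York 10·8=80, C6→York 6·8=48, C7→York 2·10=20. Service 410; fixed 50; total 460.
Proposal Y: {Farrow, Galt, York, Tring}: C1→Farrow 4·25=100, C2→Farrow 4·6=24, C3→Farrow 3·22=66, C4→Farrow 3·24=72, C5→Galt 10·8=80, C6→Galt 2·8=16, C7→York 2·10=20. Service 378; fixed 68; total 446.
Difference: |460 − 446| = 14.

Proposal Y is cheaper by 14.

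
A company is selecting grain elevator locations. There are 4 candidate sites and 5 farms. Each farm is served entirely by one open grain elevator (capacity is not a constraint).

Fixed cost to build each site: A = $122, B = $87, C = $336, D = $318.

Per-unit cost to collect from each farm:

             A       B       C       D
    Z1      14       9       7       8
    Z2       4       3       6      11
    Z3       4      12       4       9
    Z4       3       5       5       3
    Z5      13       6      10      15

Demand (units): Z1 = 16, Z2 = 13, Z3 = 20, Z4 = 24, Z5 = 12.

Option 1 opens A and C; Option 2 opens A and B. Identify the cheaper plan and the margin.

Option 1: {A, C}: Z1→C 7·16=112, Z2→A 4·13=52, Z3→A 4·20=80, Z4→A 3·24=72, Z5→C 10·12=120. Service 436; fixed 458; total 894.
Option 2: {A, B}: Z1→B 9·16=144, Z2→B 3·13=39, Z3→A 4·20=80, Z4→A 3·24=72, Z5→B 6·12=72. Service 407; fixed 209; total 616.
Difference: |894 − 616| = 278.

Option 2 is cheaper by 278.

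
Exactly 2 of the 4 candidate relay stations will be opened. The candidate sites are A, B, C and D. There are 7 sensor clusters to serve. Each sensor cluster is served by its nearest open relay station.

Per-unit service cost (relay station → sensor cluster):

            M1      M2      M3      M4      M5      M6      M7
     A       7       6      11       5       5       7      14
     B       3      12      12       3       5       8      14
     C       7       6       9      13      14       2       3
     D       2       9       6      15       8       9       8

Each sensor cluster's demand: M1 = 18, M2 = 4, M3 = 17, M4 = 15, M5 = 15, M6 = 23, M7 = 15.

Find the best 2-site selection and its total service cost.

Choose B and C; total service cost 442.

With exactly 2 open, each sensor cluster uses its cheapest among the chosen.
{B, C}: M1→B 3·18=54, M2→C 6·4=24, M3→C 9·17=153, M4→B 3·15=45, M5→B 5·15=75, M6→C 2·23=46, M7→C 3·15=45. Service cost 442.
{A, C}: service cost 544
{C, D}: service cost 568
Among all 6 size-2 choices, {B, C} is lowest.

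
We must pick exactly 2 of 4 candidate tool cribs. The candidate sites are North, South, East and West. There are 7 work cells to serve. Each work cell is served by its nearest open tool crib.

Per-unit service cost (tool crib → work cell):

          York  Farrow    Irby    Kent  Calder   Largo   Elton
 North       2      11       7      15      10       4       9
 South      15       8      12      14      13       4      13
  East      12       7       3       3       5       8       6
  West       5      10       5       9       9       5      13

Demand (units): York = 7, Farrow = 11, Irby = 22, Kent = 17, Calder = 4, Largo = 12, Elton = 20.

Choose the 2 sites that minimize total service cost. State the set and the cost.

With exactly 2 open, each work cell uses its cheapest among the chosen.
{North, East}: York→North 2·7=14, Farrow→East 7·11=77, Irby→East 3·22=66, Kent→East 3·17=51, Calder→East 5·4=20, Largo→North 4·12=48, Elton→East 6·20=120. Service cost 396.
{East, West}: service cost 429
{South, East}: service cost 466
Among all 6 size-2 choices, {North, East} is lowest.

Choose North and East; total service cost 396.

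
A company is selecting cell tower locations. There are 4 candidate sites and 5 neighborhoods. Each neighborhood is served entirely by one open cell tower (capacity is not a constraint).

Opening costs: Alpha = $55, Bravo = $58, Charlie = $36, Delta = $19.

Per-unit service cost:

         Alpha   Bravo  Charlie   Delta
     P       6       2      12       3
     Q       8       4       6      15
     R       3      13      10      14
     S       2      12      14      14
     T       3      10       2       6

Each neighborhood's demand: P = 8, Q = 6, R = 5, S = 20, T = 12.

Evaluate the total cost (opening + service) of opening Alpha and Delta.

Total cost: 237

Each neighborhood is assigned to its cheapest site among the open ones.
{Alpha, Delta}: P→Delta 3·8=24, Q→Alpha 8·6=48, R→Alpha 3·5=15, S→Alpha 2·20=40, T→Alpha 3·12=36. Service 163; fixed 74; total 237.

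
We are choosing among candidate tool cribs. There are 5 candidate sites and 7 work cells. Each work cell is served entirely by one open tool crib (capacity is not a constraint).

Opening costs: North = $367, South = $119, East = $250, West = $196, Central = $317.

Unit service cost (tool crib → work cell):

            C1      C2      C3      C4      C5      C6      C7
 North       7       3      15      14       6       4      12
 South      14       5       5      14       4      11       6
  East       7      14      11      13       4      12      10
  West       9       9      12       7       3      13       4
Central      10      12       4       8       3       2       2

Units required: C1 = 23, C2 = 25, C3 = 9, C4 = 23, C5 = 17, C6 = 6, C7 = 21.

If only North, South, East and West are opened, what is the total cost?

Each work cell is assigned to its cheapest site among the open ones.
{North, South, East, West}: C1→North 7·23=161, C2→North 3·25=75, C3→South 5·9=45, C4→West 7·23=161, C5→West 3·17=51, C6→North 4·6=24, C7→West 4·21=84. Service 601; fixed 932; total 1533.

Total cost: 1533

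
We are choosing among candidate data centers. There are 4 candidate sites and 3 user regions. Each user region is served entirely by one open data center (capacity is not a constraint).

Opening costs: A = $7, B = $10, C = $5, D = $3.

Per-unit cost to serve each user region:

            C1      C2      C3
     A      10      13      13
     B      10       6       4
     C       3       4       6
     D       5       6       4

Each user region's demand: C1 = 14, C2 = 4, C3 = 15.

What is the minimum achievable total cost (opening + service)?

For any fixed open set, each user region goes to its cheapest open site; total = fixed + service.
{C, D}: C1→C 3·14=42, C2→C 4·4=16, C3→D 4·15=60. Service 118; fixed 8; total 126.
{A, C, D}: service 118 + fixed 15 = 133
{B, C}: service 118 + fixed 15 = 133
{A, B, C, D}: service 118 + fixed 25 = 143
(All 15 nonempty subsets were checked; C and D is lowest.)

Minimum total cost: 126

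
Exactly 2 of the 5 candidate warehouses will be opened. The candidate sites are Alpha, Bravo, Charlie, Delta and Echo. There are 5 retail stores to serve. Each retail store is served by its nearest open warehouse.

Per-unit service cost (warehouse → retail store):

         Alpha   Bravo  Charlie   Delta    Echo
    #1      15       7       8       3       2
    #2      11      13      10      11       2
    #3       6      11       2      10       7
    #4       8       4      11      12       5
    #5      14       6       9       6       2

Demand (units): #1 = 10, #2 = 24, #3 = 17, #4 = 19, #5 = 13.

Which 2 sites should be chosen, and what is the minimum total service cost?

Choose Charlie and Echo; total service cost 223.

With exactly 2 open, each retail store uses its cheapest among the chosen.
{Charlie, Echo}: #1→Echo 2·10=20, #2→Echo 2·24=48, #3→Charlie 2·17=34, #4→Echo 5·19=95, #5→Echo 2·13=26. Service cost 223.
{Bravo, Echo}: service cost 289
{Alpha, Echo}: service cost 291
Among all 10 size-2 choices, {Charlie, Echo} is lowest.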